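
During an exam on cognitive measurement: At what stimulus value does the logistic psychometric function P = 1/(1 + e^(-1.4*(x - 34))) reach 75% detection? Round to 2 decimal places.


At P = 0.75: 0.75 = 1/(1 + e^(-k*(x-x0)))
Solving: e^(-k*(x-x0)) = 1/3
x = x0 + ln(3)/k
ln(3) = 1.0986
x = 34 + 1.0986/1.4
= 34 + 0.7847
= 34.78


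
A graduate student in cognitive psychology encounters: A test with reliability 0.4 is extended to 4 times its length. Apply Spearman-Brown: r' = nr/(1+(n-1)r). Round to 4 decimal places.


r_new = n*r / (1 + (n-1)*r)
Numerator = 4 * 0.4 = 1.6
Denominator = 1 + 3 * 0.4 = 2.2
r_new = 1.6 / 2.2
= 0.7273


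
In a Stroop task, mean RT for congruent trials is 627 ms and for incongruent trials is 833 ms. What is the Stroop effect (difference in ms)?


Stroop effect = RT(incongruent) - RT(congruent)
= 833 - 627
= 206 ms


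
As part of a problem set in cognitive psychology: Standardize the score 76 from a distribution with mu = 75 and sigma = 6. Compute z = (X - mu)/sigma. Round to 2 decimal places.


z = (X - mu) / sigma
= (76 - 75) / 6
= 1 / 6
= 0.17


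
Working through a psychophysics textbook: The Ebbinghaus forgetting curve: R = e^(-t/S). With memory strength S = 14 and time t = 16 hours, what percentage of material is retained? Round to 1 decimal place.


R = e^(-t/S)
-t/S = -16/14 = -1.142857
R = e^(-1.142857) = 0.318907
Percentage = 0.318907 * 100
= 31.9


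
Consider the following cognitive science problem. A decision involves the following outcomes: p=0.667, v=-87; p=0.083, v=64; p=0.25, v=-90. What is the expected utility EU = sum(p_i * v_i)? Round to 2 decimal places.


EU = sum(p_i * v_i)
0.667 * -87 = -58.029
0.083 * 64 = 5.312
0.25 * -90 = -22.5
EU = -58.029 + 5.312 + -22.5
= -75.22


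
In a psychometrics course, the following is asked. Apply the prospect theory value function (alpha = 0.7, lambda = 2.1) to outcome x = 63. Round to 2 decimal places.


Since x = 63 >= 0, use v(x) = x^0.7
63^0.7 = 18.1777
v(63) = 18.18


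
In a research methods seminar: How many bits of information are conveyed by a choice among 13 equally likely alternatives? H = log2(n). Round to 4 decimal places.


H = log2(n)
H = log2(13)
= 3.7004


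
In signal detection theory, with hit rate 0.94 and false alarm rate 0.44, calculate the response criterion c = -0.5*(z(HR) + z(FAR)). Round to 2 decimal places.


c = -0.5 * (z(HR) + z(FAR))
z(0.94) = 1.5548
z(0.44) = -0.151
c = -0.5 * (1.5548 + -0.151)
= -0.5 * 1.4038
= -0.70


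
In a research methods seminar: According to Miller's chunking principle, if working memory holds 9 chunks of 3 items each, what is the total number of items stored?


Total items = chunks * items_per_chunk
= 9 * 3
= 27


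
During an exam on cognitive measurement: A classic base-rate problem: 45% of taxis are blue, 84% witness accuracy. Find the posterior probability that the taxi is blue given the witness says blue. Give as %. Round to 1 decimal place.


P(blue | says blue) = P(says blue | blue)*P(blue) / [P(says blue | blue)*P(blue) + P(says blue | not blue)*P(not blue)]
Numerator = 0.84 * 0.45 = 0.378
False identification = 0.16 * 0.55 = 0.088
P = 0.378 / (0.378 + 0.088)
= 0.378 / 0.466
As percentage = 81.1


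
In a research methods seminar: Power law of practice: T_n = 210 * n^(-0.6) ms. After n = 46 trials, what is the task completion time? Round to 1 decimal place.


T_n = 210 * 46^(-0.6)
46^(-0.6) = 0.100541
T_n = 210 * 0.100541
= 21.1 ms


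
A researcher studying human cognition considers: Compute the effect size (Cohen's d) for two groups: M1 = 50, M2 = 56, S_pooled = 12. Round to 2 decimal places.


Cohen's d = (M1 - M2) / S_pooled
= (50 - 56) / 12
= -6 / 12
= -0.50


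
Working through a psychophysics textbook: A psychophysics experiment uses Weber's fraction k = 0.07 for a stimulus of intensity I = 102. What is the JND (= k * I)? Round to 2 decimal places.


JND = k * I
JND = 0.07 * 102
= 7.14


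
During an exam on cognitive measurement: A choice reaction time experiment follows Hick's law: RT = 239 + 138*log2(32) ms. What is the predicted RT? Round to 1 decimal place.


RT = 239 + 138 * log2(32)
log2(32) = 5.0
RT = 239 + 138 * 5.0
= 239 + 690.0
= 929.0 ms


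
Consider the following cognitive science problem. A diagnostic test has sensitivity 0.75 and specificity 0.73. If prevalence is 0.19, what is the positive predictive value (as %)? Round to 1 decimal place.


PPV = (sens * prev) / (sens * prev + (1-spec) * (1-prev))
Numerator = 0.75 * 0.19 = 0.1425
P(positive and no disease) = (1 - spec) * (1 - prev) = (1 - 0.73) * (1 - 0.19) = 0.2187
Denominator = 0.1425 + 0.2187 = 0.3612
PPV = 0.1425 / 0.3612 = 0.394518
As percentage = 39.5


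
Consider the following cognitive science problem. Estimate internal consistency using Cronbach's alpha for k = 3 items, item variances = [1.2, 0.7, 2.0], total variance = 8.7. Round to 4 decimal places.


alpha = (k/(k-1)) * (1 - sum(s_i^2)/s_total^2)
sum(item variances) = 3.9
k/(k-1) = 3/2 = 1.5
1 - 3.9/8.7 = 1 - 0.448276 = 0.551724
alpha = 1.5 * 0.551724
= 0.8276


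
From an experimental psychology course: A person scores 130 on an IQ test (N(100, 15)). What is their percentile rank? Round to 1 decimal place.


z = (IQ - mean) / SD
z = (130 - 100) / 15 = 2.0
Percentile = Phi(2.0) * 100
Phi(2.0) = 0.97725
= 97.7


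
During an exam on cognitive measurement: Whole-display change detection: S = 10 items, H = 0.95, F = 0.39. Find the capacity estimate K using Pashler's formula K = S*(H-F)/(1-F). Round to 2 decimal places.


K = S * (H - F) / (1 - F)
H - F = 0.56
1 - F = 0.61
K = 10 * 0.56 / 0.61
= 9.18


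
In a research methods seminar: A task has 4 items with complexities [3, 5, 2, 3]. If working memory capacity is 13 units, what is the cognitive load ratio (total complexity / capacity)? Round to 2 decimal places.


Total complexity = 3 + 5 + 2 + 3 = 13
Load = total / capacity = 13 / 13
= 1.00


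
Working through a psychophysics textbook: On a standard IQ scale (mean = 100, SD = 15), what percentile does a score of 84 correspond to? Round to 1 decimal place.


z = (IQ - mean) / SD
z = (84 - 100) / 15 = -1.0667
Percentile = Phi(-1.0667) * 100
Phi(-1.0667) = 0.143054
= 14.3


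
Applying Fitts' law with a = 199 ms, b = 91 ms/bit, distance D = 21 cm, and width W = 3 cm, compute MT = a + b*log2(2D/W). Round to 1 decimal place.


MT = 199 + 91 * log2(2*21/3)
2D/W = 14.0
log2(14.0) = 3.8074
MT = 199 + 91 * 3.8074
= 545.5 ms


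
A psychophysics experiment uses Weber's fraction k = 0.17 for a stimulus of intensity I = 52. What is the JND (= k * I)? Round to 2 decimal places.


JND = k * I
JND = 0.17 * 52
= 8.84


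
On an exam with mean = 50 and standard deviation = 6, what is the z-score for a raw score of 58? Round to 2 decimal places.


z = (X - mu) / sigma
= (58 - 50) / 6
= 8 / 6
= 1.33


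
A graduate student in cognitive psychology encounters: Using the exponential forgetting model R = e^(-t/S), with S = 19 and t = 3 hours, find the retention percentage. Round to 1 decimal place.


R = e^(-t/S)
-t/S = -3/19 = -0.157895
R = e^(-0.157895) = 0.853939
Percentage = 0.853939 * 100
= 85.4


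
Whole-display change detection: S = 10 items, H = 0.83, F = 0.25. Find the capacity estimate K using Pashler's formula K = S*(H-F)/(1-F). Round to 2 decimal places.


K = S * (H - F) / (1 - F)
H - F = 0.58
1 - F = 0.75
K = 10 * 0.58 / 0.75
= 7.73


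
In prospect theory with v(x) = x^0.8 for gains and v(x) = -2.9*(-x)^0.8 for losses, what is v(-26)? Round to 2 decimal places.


Since x = -26 < 0, use v(x) = -lambda*(-x)^alpha
(-x) = 26
26^0.8 = 13.5512
v(-26) = -2.9 * 13.5512
= -39.30


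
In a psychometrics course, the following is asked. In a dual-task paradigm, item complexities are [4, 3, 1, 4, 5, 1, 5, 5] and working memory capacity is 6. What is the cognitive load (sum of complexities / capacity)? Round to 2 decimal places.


Total complexity = 4 + 3 + 1 + 4 + 5 + 1 + 5 + 5 = 28
Load = total / capacity = 28 / 6
= 4.67


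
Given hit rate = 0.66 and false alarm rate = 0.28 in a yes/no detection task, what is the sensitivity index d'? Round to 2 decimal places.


d' = z(HR) - z(FAR)
z(0.66) = 0.4125
z(0.28) = -0.5828
d' = 0.4125 - -0.5828
= 1.00


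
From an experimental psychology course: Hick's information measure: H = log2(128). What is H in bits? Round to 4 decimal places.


H = log2(n)
H = log2(128)
= 7.0000


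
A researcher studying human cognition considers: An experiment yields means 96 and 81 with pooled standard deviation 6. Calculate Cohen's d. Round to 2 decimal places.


Cohen's d = (M1 - M2) / S_pooled
= (96 - 81) / 6
= 15 / 6
= 2.50


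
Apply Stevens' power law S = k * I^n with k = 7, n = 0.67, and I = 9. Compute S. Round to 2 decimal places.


S = 7 * 9^0.67
9^0.67 = 4.3586
S = 7 * 4.3586
= 30.51


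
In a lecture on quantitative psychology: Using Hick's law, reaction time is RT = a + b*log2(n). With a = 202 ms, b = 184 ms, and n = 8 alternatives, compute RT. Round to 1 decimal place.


RT = 202 + 184 * log2(8)
log2(8) = 3.0
RT = 202 + 184 * 3.0
= 202 + 552.0
= 754.0 ms


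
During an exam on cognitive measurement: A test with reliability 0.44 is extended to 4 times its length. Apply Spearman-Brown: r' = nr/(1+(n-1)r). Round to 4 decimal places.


r_new = n*r / (1 + (n-1)*r)
Numerator = 4 * 0.44 = 1.76
Denominator = 1 + 3 * 0.44 = 2.32
r_new = 1.76 / 2.32
= 0.7586


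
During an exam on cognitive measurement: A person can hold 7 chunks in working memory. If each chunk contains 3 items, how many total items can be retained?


Total items = chunks * items_per_chunk
= 7 * 3
= 21


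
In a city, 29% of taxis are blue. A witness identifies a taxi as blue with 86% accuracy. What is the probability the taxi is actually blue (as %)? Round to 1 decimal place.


P(blue | says blue) = P(says blue | blue)*P(blue) / [P(says blue | blue)*P(blue) + P(says blue | not blue)*P(not blue)]
Numerator = 0.86 * 0.29 = 0.2494
False identification = 0.14 * 0.71 = 0.0994
P = 0.2494 / (0.2494 + 0.0994)
= 0.2494 / 0.3488
As percentage = 71.5


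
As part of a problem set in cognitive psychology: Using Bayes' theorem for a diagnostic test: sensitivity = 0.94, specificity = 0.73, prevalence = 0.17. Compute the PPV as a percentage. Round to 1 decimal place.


PPV = (sens * prev) / (sens * prev + (1-spec) * (1-prev))
Numerator = 0.94 * 0.17 = 0.1598
P(positive and no disease) = (1 - spec) * (1 - prev) = (1 - 0.73) * (1 - 0.17) = 0.2241
Denominator = 0.1598 + 0.2241 = 0.3839
PPV = 0.1598 / 0.3839 = 0.416254
As percentage = 41.6


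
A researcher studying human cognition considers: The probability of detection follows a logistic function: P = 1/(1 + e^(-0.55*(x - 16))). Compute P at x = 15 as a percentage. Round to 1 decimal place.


P(x) = 1/(1 + e^(-0.55*(15 - 16)))
Exponent = -0.55 * -1 = 0.55
e^(0.55) = 1.733253
P = 1/(1 + 1.733253) = 0.365864
Percentage = 36.6


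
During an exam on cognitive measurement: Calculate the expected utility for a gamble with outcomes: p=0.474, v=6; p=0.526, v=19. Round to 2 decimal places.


EU = sum(p_i * v_i)
0.474 * 6 = 2.844
0.526 * 19 = 9.994
EU = 2.844 + 9.994
= 12.84


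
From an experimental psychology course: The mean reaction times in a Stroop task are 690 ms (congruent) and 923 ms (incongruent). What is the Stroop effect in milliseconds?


Stroop effect = RT(incongruent) - RT(congruent)
= 923 - 690
= 233 ms


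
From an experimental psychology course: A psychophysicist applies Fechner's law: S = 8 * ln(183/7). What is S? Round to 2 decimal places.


S = 8 * ln(183/7)
I/I0 = 26.142857
ln(26.142857) = 3.2636
S = 8 * 3.2636
= 26.11


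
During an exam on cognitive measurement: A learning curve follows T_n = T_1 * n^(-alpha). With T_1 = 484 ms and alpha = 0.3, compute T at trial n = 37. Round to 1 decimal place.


T_n = 484 * 37^(-0.3)
37^(-0.3) = 0.338485
T_n = 484 * 0.338485
= 163.8 ms


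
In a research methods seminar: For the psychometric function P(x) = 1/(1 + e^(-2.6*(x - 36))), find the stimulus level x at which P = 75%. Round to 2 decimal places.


At P = 0.75: 0.75 = 1/(1 + e^(-k*(x-x0)))
Solving: e^(-k*(x-x0)) = 1/3
x = x0 + ln(3)/k
ln(3) = 1.0986
x = 36 + 1.0986/2.6
= 36 + 0.4225
= 36.42


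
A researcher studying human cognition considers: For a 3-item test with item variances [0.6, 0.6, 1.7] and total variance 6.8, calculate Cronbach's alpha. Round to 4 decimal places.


alpha = (k/(k-1)) * (1 - sum(s_i^2)/s_total^2)
sum(item variances) = 2.9
k/(k-1) = 3/2 = 1.5
1 - 2.9/6.8 = 1 - 0.426471 = 0.573529
alpha = 1.5 * 0.573529
= 0.8603


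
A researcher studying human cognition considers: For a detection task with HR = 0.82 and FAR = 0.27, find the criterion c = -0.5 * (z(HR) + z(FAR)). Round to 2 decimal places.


c = -0.5 * (z(HR) + z(FAR))
z(0.82) = 0.9154
z(0.27) = -0.6128
c = -0.5 * (0.9154 + -0.6128)
= -0.5 * 0.3026
= -0.15


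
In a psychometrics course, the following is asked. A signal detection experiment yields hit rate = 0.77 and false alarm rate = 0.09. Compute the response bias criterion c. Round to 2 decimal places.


c = -0.5 * (z(HR) + z(FAR))
z(0.77) = 0.7388
z(0.09) = -1.3408
c = -0.5 * (0.7388 + -1.3408)
= -0.5 * -0.602
= 0.30


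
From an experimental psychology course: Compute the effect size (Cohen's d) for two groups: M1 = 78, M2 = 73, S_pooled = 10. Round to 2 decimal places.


Cohen's d = (M1 - M2) / S_pooled
= (78 - 73) / 10
= 5 / 10
= 0.50


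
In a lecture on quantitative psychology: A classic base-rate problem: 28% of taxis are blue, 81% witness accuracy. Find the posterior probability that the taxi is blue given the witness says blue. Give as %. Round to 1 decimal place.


P(blue | says blue) = P(says blue | blue)*P(blue) / [P(says blue | blue)*P(blue) + P(says blue | not blue)*P(not blue)]
Numerator = 0.81 * 0.28 = 0.2268
False identification = 0.19 * 0.72 = 0.1368
P = 0.2268 / (0.2268 + 0.1368)
= 0.2268 / 0.3636
As percentage = 62.4


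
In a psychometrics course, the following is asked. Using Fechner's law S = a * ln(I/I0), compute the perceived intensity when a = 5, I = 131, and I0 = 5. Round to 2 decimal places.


S = 5 * ln(131/5)
I/I0 = 26.2
ln(26.2) = 3.2658
S = 5 * 3.2658
= 16.33


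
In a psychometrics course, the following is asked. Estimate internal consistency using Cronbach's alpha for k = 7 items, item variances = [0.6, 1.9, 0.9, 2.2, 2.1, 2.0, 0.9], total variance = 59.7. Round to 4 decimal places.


alpha = (k/(k-1)) * (1 - sum(s_i^2)/s_total^2)
sum(item variances) = 10.6
k/(k-1) = 7/6 = 1.166667
1 - 10.6/59.7 = 1 - 0.177554 = 0.822446
alpha = 1.166667 * 0.822446
= 0.9595


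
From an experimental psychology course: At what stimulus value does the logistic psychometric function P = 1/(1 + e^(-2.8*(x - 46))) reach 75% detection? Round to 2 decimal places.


At P = 0.75: 0.75 = 1/(1 + e^(-k*(x-x0)))
Solving: e^(-k*(x-x0)) = 1/3
x = x0 + ln(3)/k
ln(3) = 1.0986
x = 46 + 1.0986/2.8
= 46 + 0.3924
= 46.39


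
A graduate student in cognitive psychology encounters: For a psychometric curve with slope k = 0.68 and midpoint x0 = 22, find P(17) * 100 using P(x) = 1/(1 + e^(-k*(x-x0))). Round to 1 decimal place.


P(x) = 1/(1 + e^(-0.68*(17 - 22)))
Exponent = -0.68 * -5 = 3.4
e^(3.4) = 29.9641
P = 1/(1 + 29.9641) = 0.032295
Percentage = 3.2


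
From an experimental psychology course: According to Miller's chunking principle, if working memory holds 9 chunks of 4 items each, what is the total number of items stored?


Total items = chunks * items_per_chunk
= 9 * 4
= 36


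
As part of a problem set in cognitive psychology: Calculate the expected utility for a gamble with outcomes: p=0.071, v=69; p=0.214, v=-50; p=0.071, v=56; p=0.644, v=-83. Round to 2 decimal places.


EU = sum(p_i * v_i)
0.071 * 69 = 4.899
0.214 * -50 = -10.7
0.071 * 56 = 3.976
0.644 * -83 = -53.452
EU = 4.899 + -10.7 + 3.976 + -53.452
= -55.28


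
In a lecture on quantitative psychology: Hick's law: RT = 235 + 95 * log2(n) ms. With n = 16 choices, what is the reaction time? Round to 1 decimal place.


RT = 235 + 95 * log2(16)
log2(16) = 4.0
RT = 235 + 95 * 4.0
= 235 + 380.0
= 615.0 ms


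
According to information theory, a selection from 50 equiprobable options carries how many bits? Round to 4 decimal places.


H = log2(n)
H = log2(50)
= 5.6439


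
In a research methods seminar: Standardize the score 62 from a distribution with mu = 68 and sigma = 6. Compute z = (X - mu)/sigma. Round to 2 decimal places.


z = (X - mu) / sigma
= (62 - 68) / 6
= -6 / 6
= -1.00


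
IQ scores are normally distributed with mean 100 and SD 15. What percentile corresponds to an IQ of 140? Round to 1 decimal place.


z = (IQ - mean) / SD
z = (140 - 100) / 15 = 2.6667
Percentile = Phi(2.6667) * 100
Phi(2.6667) = 0.99617
= 99.6


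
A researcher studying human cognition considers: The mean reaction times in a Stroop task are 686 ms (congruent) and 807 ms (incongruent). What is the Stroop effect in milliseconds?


Stroop effect = RT(incongruent) - RT(congruent)
= 807 - 686
= 121 ms


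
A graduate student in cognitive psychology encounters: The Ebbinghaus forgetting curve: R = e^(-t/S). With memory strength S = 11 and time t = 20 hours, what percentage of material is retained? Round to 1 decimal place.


R = e^(-t/S)
-t/S = -20/11 = -1.818182
R = e^(-1.818182) = 0.162321
Percentage = 0.162321 * 100
= 16.2


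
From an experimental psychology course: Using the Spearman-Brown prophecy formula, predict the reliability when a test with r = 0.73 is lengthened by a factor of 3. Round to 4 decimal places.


r_new = n*r / (1 + (n-1)*r)
Numerator = 3 * 0.73 = 2.19
Denominator = 1 + 2 * 0.73 = 2.46
r_new = 2.19 / 2.46
= 0.8902


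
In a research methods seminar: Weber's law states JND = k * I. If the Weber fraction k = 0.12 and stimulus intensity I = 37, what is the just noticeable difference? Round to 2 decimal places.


JND = k * I
JND = 0.12 * 37
= 4.44


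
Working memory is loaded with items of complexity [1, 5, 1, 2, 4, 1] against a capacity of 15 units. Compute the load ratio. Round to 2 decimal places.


Total complexity = 1 + 5 + 1 + 2 + 4 + 1 = 14
Load = total / capacity = 14 / 15
= 0.93


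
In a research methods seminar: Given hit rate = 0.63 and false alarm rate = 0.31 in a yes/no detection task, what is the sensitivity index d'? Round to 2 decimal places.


d' = z(HR) - z(FAR)
z(0.63) = 0.3319
z(0.31) = -0.4959
d' = 0.3319 - -0.4959
= 0.83


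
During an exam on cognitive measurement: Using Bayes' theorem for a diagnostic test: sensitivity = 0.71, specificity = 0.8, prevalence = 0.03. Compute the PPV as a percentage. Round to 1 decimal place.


PPV = (sens * prev) / (sens * prev + (1-spec) * (1-prev))
Numerator = 0.71 * 0.03 = 0.0213
P(positive and no disease) = (1 - spec) * (1 - prev) = (1 - 0.8) * (1 - 0.03) = 0.194
Denominator = 0.0213 + 0.194 = 0.2153
PPV = 0.0213 / 0.2153 = 0.098932
As percentage = 9.9


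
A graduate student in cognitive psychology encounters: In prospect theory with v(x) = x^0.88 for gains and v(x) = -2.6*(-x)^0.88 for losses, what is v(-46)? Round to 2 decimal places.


Since x = -46 < 0, use v(x) = -lambda*(-x)^alpha
(-x) = 46
46^0.88 = 29.0554
v(-46) = -2.6 * 29.0554
= -75.54


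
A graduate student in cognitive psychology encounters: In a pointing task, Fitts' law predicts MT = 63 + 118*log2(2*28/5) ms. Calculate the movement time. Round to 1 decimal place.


MT = 63 + 118 * log2(2*28/5)
2D/W = 11.2
log2(11.2) = 3.4854
MT = 63 + 118 * 3.4854
= 474.3 ms


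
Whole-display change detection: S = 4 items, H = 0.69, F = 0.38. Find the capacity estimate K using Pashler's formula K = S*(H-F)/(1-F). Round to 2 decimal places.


K = S * (H - F) / (1 - F)
H - F = 0.31
1 - F = 0.62
K = 4 * 0.31 / 0.62
= 2.00


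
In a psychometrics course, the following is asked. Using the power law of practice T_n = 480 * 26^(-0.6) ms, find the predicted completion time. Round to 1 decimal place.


T_n = 480 * 26^(-0.6)
26^(-0.6) = 0.141585
T_n = 480 * 0.141585
= 68.0 ms


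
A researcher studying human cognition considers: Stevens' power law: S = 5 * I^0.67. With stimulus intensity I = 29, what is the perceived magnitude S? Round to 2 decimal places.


S = 5 * 29^0.67
29^0.67 = 9.5457
S = 5 * 9.5457
= 47.73


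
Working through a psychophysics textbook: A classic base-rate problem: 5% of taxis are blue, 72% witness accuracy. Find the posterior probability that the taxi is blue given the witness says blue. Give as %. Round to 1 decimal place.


P(blue | says blue) = P(says blue | blue)*P(blue) / [P(says blue | blue)*P(blue) + P(says blue | not blue)*P(not blue)]
Numerator = 0.72 * 0.05 = 0.036
False identification = 0.28 * 0.95 = 0.266
P = 0.036 / (0.036 + 0.266)
= 0.036 / 0.302
As percentage = 11.9


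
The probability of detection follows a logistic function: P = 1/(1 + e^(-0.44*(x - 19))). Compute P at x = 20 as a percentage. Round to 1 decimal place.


P(x) = 1/(1 + e^(-0.44*(20 - 19)))
Exponent = -0.44 * 1 = -0.44
e^(-0.44) = 0.644036
P = 1/(1 + 0.644036) = 0.608259
Percentage = 60.8


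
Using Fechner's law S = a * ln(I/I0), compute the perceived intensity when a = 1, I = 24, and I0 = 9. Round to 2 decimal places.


S = 1 * ln(24/9)
I/I0 = 2.666667
ln(2.666667) = 0.9808
S = 1 * 0.9808
= 0.98


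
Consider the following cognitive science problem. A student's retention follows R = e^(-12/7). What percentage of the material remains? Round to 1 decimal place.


R = e^(-t/S)
-t/S = -12/7 = -1.714286
R = e^(-1.714286) = 0.180092
Percentage = 0.180092 * 100
= 18.0


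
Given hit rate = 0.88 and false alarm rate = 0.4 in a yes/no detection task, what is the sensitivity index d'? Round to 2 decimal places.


d' = z(HR) - z(FAR)
z(0.88) = 1.175
z(0.4) = -0.2533
d' = 1.175 - -0.2533
= 1.43


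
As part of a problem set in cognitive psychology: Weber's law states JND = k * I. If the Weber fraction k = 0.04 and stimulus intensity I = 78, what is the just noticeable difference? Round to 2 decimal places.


JND = k * I
JND = 0.04 * 78
= 3.12


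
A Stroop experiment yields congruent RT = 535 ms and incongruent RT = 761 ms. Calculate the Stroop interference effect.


Stroop effect = RT(incongruent) - RT(congruent)
= 761 - 535
= 226 ms


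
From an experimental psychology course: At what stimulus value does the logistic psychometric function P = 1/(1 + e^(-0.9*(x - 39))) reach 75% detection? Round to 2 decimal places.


At P = 0.75: 0.75 = 1/(1 + e^(-k*(x-x0)))
Solving: e^(-k*(x-x0)) = 1/3
x = x0 + ln(3)/k
ln(3) = 1.0986
x = 39 + 1.0986/0.9
= 39 + 1.2207
= 40.22


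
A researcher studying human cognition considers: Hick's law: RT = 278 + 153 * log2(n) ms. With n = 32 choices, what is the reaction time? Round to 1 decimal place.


RT = 278 + 153 * log2(32)
log2(32) = 5.0
RT = 278 + 153 * 5.0
= 278 + 765.0
= 1043.0 ms


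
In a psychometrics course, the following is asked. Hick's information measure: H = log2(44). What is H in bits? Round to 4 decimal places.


H = log2(n)
H = log2(44)
= 5.4594


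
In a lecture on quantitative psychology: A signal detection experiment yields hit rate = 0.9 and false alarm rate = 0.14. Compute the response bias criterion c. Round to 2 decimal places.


c = -0.5 * (z(HR) + z(FAR))
z(0.9) = 1.2816
z(0.14) = -1.0803
c = -0.5 * (1.2816 + -1.0803)
= -0.5 * 0.2013
= -0.10


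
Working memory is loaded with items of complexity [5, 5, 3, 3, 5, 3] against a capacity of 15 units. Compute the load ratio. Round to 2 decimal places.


Total complexity = 5 + 5 + 3 + 3 + 5 + 3 = 24
Load = total / capacity = 24 / 15
= 1.60


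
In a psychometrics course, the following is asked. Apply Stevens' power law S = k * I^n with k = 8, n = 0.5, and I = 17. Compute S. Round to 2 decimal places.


S = 8 * 17^0.5
17^0.5 = 4.1231
S = 8 * 4.1231
= 32.98


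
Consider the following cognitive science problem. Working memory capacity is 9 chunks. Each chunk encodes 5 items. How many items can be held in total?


Total items = chunks * items_per_chunk
= 9 * 5
= 45


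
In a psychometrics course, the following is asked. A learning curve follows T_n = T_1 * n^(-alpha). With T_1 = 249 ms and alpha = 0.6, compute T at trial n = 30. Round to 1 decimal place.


T_n = 249 * 30^(-0.6)
30^(-0.6) = 0.129935
T_n = 249 * 0.129935
= 32.4 ms


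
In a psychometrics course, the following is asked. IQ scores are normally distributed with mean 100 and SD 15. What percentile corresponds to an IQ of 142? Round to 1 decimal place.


z = (IQ - mean) / SD
z = (142 - 100) / 15 = 2.8
Percentile = Phi(2.8) * 100
Phi(2.8) = 0.997445
= 99.7


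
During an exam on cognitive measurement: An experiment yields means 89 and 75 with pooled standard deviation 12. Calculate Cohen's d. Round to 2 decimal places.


Cohen's d = (M1 - M2) / S_pooled
= (89 - 75) / 12
= 14 / 12
= 1.17


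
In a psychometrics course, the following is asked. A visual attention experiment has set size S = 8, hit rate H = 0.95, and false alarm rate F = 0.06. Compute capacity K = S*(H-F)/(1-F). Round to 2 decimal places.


K = S * (H - F) / (1 - F)
H - F = 0.89
1 - F = 0.94
K = 8 * 0.89 / 0.94
= 7.57


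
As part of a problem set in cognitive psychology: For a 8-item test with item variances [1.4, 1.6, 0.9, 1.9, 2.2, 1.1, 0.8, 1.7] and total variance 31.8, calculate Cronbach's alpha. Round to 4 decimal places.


alpha = (k/(k-1)) * (1 - sum(s_i^2)/s_total^2)
sum(item variances) = 11.6
k/(k-1) = 8/7 = 1.142857
1 - 11.6/31.8 = 1 - 0.36478 = 0.63522
alpha = 1.142857 * 0.63522
= 0.7260


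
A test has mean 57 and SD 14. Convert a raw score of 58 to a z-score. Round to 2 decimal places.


z = (X - mu) / sigma
= (58 - 57) / 14
= 1 / 14
= 0.07


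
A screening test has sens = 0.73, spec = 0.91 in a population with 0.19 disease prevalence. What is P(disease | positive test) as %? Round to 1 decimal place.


PPV = (sens * prev) / (sens * prev + (1-spec) * (1-prev))
Numerator = 0.73 * 0.19 = 0.1387
P(positive and no disease) = (1 - spec) * (1 - prev) = (1 - 0.91) * (1 - 0.19) = 0.0729
Denominator = 0.1387 + 0.0729 = 0.2116
PPV = 0.1387 / 0.2116 = 0.655482
As percentage = 65.5


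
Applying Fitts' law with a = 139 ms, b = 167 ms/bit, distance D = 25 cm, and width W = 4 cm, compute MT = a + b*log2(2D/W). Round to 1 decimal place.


MT = 139 + 167 * log2(2*25/4)
2D/W = 12.5
log2(12.5) = 3.6439
MT = 139 + 167 * 3.6439
= 747.5 ms


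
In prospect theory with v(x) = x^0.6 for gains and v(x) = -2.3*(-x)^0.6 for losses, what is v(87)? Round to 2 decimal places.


Since x = 87 >= 0, use v(x) = x^0.6
87^0.6 = 14.5785
v(87) = 14.58


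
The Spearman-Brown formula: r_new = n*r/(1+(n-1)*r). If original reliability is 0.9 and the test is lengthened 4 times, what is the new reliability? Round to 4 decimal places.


r_new = n*r / (1 + (n-1)*r)
Numerator = 4 * 0.9 = 3.6
Denominator = 1 + 3 * 0.9 = 3.7
r_new = 3.6 / 3.7
= 0.9730


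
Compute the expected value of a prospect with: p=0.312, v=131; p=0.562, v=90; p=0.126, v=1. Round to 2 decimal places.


EU = sum(p_i * v_i)
0.312 * 131 = 40.872
0.562 * 90 = 50.58
0.126 * 1 = 0.126
EU = 40.872 + 50.58 + 0.126
= 91.58


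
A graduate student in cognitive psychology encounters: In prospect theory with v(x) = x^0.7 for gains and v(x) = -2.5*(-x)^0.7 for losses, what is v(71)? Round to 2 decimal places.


Since x = 71 >= 0, use v(x) = x^0.7
71^0.7 = 19.7643
v(71) = 19.76


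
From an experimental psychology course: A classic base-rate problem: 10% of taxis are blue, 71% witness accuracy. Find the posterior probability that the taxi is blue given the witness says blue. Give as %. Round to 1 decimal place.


P(blue | says blue) = P(says blue | blue)*P(blue) / [P(says blue | blue)*P(blue) + P(says blue | not blue)*P(not blue)]
Numerator = 0.71 * 0.1 = 0.071
False identification = 0.29 * 0.9 = 0.261
P = 0.071 / (0.071 + 0.261)
= 0.071 / 0.332
As percentage = 21.4


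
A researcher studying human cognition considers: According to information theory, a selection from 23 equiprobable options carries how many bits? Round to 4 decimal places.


H = log2(n)
H = log2(23)
= 4.5236


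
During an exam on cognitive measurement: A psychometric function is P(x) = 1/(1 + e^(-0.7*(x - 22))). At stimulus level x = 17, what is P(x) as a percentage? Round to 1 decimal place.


P(x) = 1/(1 + e^(-0.7*(17 - 22)))
Exponent = -0.7 * -5 = 3.5
e^(3.5) = 33.115452
P = 1/(1 + 33.115452) = 0.029312
Percentage = 2.9


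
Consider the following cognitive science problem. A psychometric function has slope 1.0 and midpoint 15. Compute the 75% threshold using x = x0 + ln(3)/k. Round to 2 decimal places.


At P = 0.75: 0.75 = 1/(1 + e^(-k*(x-x0)))
Solving: e^(-k*(x-x0)) = 1/3
x = x0 + ln(3)/k
ln(3) = 1.0986
x = 15 + 1.0986/1.0
= 15 + 1.0986
= 16.10


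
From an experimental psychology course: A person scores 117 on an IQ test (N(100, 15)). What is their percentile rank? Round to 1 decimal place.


z = (IQ - mean) / SD
z = (117 - 100) / 15 = 1.1333
Percentile = Phi(1.1333) * 100
Phi(1.1333) = 0.871456
= 87.1


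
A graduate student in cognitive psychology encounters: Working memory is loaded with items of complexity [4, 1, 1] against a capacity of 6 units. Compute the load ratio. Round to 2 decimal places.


Total complexity = 4 + 1 + 1 = 6
Load = total / capacity = 6 / 6
= 1.00


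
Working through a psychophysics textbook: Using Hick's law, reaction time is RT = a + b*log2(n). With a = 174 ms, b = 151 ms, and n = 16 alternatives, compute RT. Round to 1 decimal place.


RT = 174 + 151 * log2(16)
log2(16) = 4.0
RT = 174 + 151 * 4.0
= 174 + 604.0
= 778.0 ms


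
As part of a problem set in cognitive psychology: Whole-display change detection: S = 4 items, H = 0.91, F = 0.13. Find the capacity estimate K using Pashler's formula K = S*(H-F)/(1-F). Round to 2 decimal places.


K = S * (H - F) / (1 - F)
H - F = 0.78
1 - F = 0.87
K = 4 * 0.78 / 0.87
= 3.59


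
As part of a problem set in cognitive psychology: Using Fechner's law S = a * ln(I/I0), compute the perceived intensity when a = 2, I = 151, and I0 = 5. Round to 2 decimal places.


S = 2 * ln(151/5)
I/I0 = 30.2
ln(30.2) = 3.4078
S = 2 * 3.4078
= 6.82


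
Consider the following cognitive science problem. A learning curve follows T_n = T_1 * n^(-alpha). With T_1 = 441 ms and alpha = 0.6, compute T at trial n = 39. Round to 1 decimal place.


T_n = 441 * 39^(-0.6)
39^(-0.6) = 0.11101
T_n = 441 * 0.11101
= 49.0 ms


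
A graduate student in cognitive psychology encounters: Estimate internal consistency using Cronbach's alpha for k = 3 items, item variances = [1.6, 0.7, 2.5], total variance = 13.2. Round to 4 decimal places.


alpha = (k/(k-1)) * (1 - sum(s_i^2)/s_total^2)
sum(item variances) = 4.8
k/(k-1) = 3/2 = 1.5
1 - 4.8/13.2 = 1 - 0.363636 = 0.636364
alpha = 1.5 * 0.636364
= 0.9545


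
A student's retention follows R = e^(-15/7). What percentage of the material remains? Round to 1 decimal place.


R = e^(-t/S)
-t/S = -15/7 = -2.142857
R = e^(-2.142857) = 0.117319
Percentage = 0.117319 * 100
= 11.7


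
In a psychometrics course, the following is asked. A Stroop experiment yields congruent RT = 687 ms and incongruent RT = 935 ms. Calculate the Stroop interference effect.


Stroop effect = RT(incongruent) - RT(congruent)
= 935 - 687
= 248 ms


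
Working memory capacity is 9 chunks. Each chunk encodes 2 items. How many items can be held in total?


Total items = chunks * items_per_chunk
= 9 * 2
= 18


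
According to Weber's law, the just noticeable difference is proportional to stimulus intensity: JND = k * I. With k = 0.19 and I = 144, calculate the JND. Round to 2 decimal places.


JND = k * I
JND = 0.19 * 144
= 27.36


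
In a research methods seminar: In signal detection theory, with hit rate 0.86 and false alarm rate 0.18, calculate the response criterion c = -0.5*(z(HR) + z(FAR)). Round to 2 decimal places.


c = -0.5 * (z(HR) + z(FAR))
z(0.86) = 1.0803
z(0.18) = -0.9154
c = -0.5 * (1.0803 + -0.9154)
= -0.5 * 0.1649
= -0.08


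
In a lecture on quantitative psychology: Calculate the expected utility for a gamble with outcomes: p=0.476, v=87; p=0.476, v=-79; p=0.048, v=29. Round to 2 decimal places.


EU = sum(p_i * v_i)
0.476 * 87 = 41.412
0.476 * -79 = -37.604
0.048 * 29 = 1.392
EU = 41.412 + -37.604 + 1.392
= 5.20


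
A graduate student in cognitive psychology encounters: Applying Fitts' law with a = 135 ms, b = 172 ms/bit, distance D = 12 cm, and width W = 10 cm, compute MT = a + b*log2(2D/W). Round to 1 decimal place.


MT = 135 + 172 * log2(2*12/10)
2D/W = 2.4
log2(2.4) = 1.263
MT = 135 + 172 * 1.263
= 352.2 ms


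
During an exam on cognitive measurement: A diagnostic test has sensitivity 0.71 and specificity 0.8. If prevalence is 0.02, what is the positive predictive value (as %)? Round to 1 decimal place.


PPV = (sens * prev) / (sens * prev + (1-spec) * (1-prev))
Numerator = 0.71 * 0.02 = 0.0142
P(positive and no disease) = (1 - spec) * (1 - prev) = (1 - 0.8) * (1 - 0.02) = 0.196
Denominator = 0.0142 + 0.196 = 0.2102
PPV = 0.0142 / 0.2102 = 0.067555
As percentage = 6.8


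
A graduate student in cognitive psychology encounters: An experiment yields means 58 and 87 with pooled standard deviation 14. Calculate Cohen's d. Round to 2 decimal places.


Cohen's d = (M1 - M2) / S_pooled
= (58 - 87) / 14
= -29 / 14
= -2.07


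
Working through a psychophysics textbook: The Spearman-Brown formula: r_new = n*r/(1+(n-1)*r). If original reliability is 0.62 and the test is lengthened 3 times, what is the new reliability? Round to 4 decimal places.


r_new = n*r / (1 + (n-1)*r)
Numerator = 3 * 0.62 = 1.86
Denominator = 1 + 2 * 0.62 = 2.24
r_new = 1.86 / 2.24
= 0.8304


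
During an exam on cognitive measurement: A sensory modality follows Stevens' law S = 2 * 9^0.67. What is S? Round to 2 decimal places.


S = 2 * 9^0.67
9^0.67 = 4.3586
S = 2 * 4.3586
= 8.72


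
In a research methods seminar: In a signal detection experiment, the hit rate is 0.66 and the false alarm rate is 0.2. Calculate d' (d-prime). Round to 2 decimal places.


d' = z(HR) - z(FAR)
z(0.66) = 0.4125
z(0.2) = -0.8416
d' = 0.4125 - -0.8416
= 1.25


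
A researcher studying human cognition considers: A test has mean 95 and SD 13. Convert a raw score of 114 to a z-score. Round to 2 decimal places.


z = (X - mu) / sigma
= (114 - 95) / 13
= 19 / 13
= 1.46


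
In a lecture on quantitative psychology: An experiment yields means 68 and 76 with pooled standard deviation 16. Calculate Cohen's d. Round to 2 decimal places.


Cohen's d = (M1 - M2) / S_pooled
= (68 - 76) / 16
= -8 / 16
= -0.50


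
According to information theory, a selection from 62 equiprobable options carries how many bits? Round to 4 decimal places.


H = log2(n)
H = log2(62)
= 5.9542


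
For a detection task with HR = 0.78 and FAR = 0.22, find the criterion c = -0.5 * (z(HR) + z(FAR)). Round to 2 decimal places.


c = -0.5 * (z(HR) + z(FAR))
z(0.78) = 0.7722
z(0.22) = -0.7722
c = -0.5 * (0.7722 + -0.7722)
= -0.5 * 0.0
= 0.00


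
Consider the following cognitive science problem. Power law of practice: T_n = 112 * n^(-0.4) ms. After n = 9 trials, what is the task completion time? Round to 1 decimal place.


T_n = 112 * 9^(-0.4)
9^(-0.4) = 0.415244
T_n = 112 * 0.415244
= 46.5 ms


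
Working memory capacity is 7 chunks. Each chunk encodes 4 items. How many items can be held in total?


Total items = chunks * items_per_chunk
= 7 * 4
= 28


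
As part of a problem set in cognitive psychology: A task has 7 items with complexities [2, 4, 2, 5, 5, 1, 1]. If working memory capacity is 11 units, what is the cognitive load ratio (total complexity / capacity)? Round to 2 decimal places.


Total complexity = 2 + 4 + 2 + 5 + 5 + 1 + 1 = 20
Load = total / capacity = 20 / 11
= 1.82


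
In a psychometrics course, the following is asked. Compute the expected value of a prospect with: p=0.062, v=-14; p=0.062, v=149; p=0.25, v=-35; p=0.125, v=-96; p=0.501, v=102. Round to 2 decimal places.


EU = sum(p_i * v_i)
0.062 * -14 = -0.868
0.062 * 149 = 9.238
0.25 * -35 = -8.75
0.125 * -96 = -12.0
0.501 * 102 = 51.102
EU = -0.868 + 9.238 + -8.75 + -12.0 + 51.102
= 38.72


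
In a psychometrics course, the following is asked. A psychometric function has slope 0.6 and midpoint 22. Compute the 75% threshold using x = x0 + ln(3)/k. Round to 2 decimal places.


At P = 0.75: 0.75 = 1/(1 + e^(-k*(x-x0)))
Solving: e^(-k*(x-x0)) = 1/3
x = x0 + ln(3)/k
ln(3) = 1.0986
x = 22 + 1.0986/0.6
= 22 + 1.831
= 23.83


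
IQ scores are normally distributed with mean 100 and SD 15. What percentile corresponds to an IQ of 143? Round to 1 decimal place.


z = (IQ - mean) / SD
z = (143 - 100) / 15 = 2.8667
Percentile = Phi(2.8667) * 100
Phi(2.8667) = 0.997926
= 99.8


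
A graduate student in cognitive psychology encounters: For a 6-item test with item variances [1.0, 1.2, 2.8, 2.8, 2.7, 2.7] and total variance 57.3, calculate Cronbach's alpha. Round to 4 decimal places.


alpha = (k/(k-1)) * (1 - sum(s_i^2)/s_total^2)
sum(item variances) = 13.2
k/(k-1) = 6/5 = 1.2
1 - 13.2/57.3 = 1 - 0.230366 = 0.769634
alpha = 1.2 * 0.769634
= 0.9236


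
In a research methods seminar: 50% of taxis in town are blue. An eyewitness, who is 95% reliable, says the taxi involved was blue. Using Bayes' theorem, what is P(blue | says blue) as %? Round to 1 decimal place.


P(blue | says blue) = P(says blue | blue)*P(blue) / [P(says blue | blue)*P(blue) + P(says blue | not blue)*P(not blue)]
Numerator = 0.95 * 0.5 = 0.475
False identification = 0.05 * 0.5 = 0.025
P = 0.475 / (0.475 + 0.025)
= 0.475 / 0.5
As percentage = 95.0


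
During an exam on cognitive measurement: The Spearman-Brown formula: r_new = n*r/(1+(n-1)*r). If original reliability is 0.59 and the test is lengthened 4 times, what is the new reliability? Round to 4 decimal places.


r_new = n*r / (1 + (n-1)*r)
Numerator = 4 * 0.59 = 2.36
Denominator = 1 + 3 * 0.59 = 2.77
r_new = 2.36 / 2.77
= 0.8520


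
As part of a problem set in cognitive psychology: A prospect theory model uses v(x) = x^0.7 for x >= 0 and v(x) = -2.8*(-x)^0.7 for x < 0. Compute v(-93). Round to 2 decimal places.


Since x = -93 < 0, use v(x) = -lambda*(-x)^alpha
(-x) = 93
93^0.7 = 23.8747
v(-93) = -2.8 * 23.8747
= -66.85


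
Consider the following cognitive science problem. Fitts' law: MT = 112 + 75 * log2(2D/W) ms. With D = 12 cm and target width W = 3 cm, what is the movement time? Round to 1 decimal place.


MT = 112 + 75 * log2(2*12/3)
2D/W = 8.0
log2(8.0) = 3.0
MT = 112 + 75 * 3.0
= 337.0 ms


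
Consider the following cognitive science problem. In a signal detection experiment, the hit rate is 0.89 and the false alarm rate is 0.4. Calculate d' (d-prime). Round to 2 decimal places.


d' = z(HR) - z(FAR)
z(0.89) = 1.2265
z(0.4) = -0.2533
d' = 1.2265 - -0.2533
= 1.48


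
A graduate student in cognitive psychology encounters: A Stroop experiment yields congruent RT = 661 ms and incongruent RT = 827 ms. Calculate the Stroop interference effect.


Stroop effect = RT(incongruent) - RT(congruent)
= 827 - 661
= 166 ms


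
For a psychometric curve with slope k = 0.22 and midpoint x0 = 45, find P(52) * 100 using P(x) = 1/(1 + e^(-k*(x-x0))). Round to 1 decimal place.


P(x) = 1/(1 + e^(-0.22*(52 - 45)))
Exponent = -0.22 * 7 = -1.54
e^(-1.54) = 0.214381
P = 1/(1 + 0.214381) = 0.823465
Percentage = 82.3


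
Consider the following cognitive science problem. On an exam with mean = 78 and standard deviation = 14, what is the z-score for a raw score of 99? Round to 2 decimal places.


z = (X - mu) / sigma
= (99 - 78) / 14
= 21 / 14
= 1.50
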